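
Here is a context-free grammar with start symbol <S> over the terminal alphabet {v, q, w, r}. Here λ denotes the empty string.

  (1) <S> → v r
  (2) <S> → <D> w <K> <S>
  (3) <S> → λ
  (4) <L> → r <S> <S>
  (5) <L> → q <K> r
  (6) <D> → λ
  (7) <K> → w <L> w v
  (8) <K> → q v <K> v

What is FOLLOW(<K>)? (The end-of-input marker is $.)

{$, r, v, w}

FIRST(<L>) = {q, r}
FIRST(<D>) = {λ}
FIRST(<K>) = {q, w}
FIRST(<S>) = {λ, v, w}  (via <D> w <K> <S>)
FOLLOW(<S>) includes $ since <S> is the start symbol.
FOLLOW(<L>): in <K>→w <L> w v, <L> is followed by w v with FIRST {w}. Thus FOLLOW(<L>) = {w}.
FOLLOW(<S>): in <S>→<D> w <K> <S>, the suffix after <S> is empty (adds nothing new); in <L>→r <S> <S> (occurrence 1), <S> is followed by <S> with FIRST {λ, v, w}; in <L>→r <S> <S> (occurrence 1), the suffix after <S> is nullable, so FOLLOW(<S>) ⊇ FOLLOW(<L>) = {w}; in <L>→r <S> <S> (occurrence 2), the suffix after <S> is empty, so FOLLOW(<S>) ⊇ FOLLOW(<L>) = {w}. Thus FOLLOW(<S>) = {$, v, w}.
FOLLOW(<D>): in <S>→<D> w <K> <S>, <D> is followed by w <K> <S> with FIRST {w}. Thus FOLLOW(<D>) = {w}.
FOLLOW(<K>): in <S>→<D> w <K> <S>, <K> is followed by <S> with FIRST {λ, v, w}; in <S>→<D> w <K> <S>, the suffix after <K> is nullable, so FOLLOW(<K>) ⊇ FOLLOW(<S>) = {$, v, w}; in <L>→q <K> r, <K> is followed by r with FIRST {r}; in <K>→q v <K> v, <K> is followed by v with FIRST {v}. Thus FOLLOW(<K>) = {$, r, v, w}.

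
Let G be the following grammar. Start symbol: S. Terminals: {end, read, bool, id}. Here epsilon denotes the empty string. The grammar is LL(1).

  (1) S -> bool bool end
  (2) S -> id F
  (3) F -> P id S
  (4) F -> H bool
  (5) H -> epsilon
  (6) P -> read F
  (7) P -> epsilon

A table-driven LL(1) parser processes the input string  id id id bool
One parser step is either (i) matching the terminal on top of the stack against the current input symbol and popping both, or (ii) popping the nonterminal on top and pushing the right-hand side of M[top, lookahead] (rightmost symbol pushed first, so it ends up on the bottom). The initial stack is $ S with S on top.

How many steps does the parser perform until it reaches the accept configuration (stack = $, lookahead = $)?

      Stack     Input            Action
   1  $ S       id id id bool $  expand S -> id F
   2  $ F id    id id id bool $  match id
   3  $ F       id id bool $     expand F -> P id S
   4  $ S id P  id id bool $     expand P -> epsilon
   5  $ S id    id id bool $     match id
   6  $ S       id bool $        expand S -> id F
   7  $ F id    id bool $        match id
   8  $ F       bool $           expand F -> H bool
   9  $ bool H  bool $           expand H -> epsilon
  10  $ bool    bool $           match bool
Accept reached after 10 steps.

10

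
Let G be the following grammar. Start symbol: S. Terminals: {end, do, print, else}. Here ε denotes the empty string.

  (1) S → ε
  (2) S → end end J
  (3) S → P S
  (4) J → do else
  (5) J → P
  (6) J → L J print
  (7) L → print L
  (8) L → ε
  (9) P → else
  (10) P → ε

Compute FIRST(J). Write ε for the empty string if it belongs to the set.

{ε, do, else, print}

FIRST(L): from L→print L we get {print}; from L→ε we get {ε}. So FIRST(L) = {ε, print}.
FIRST(P): from P→else we get {else}; from P→ε we get {ε}. So FIRST(P) = {ε, else}.
FIRST(S): from S→ε we get {ε}; from S→end end J we get {end}; from S→P S we get {ε, else, end}. So FIRST(S) = {ε, else, end}.
FIRST(J): from J→do else we get {do}; from J→P we get {ε, else}; from J→L J print we get {do, else, print}. So FIRST(J) = {ε, do, else, print}.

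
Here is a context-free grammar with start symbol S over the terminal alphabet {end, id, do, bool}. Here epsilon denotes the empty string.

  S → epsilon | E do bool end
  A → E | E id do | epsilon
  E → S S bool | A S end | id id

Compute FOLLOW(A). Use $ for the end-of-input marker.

FIRST(S): from S→epsilon we get {epsilon}; from S→E do bool end we get {bool, end, id}. So FIRST(S) = {epsilon, bool, end, id}.
FIRST(A): from A→E we get {bool, end, id}; from A→E id do we get {bool, end, id}; from A→epsilon we get {epsilon}. So FIRST(A) = {epsilon, bool, end, id}.
FIRST(E): from E→S S bool we get {bool, end, id}; from E→A S end we get {bool, end, id}; from E→id id we get {id}. So FIRST(E) = {bool, end, id}.
FOLLOW(S) includes $ since S is the start symbol.
FOLLOW(S): in E→S S bool (occurrence 1), S is followed by S bool with FIRST {bool, end, id}; in E→S S bool (occurrence 2), S is followed by bool with FIRST {bool}; in E→A S end, S is followed by end with FIRST {end}. Thus FOLLOW(S) = {$, bool, end, id}.
FOLLOW(A): in E→A S end, A is followed by S end with FIRST {bool, end, id}. Thus FOLLOW(A) = {bool, end, id}.
FOLLOW(E): in S→E do bool end, E is followed by do bool end with FIRST {do}; in A→E, the suffix after E is empty, so FOLLOW(E) ⊇ FOLLOW(A) = {bool, end, id}; in A→E id do, E is followed by id do with FIRST {id}. Thus FOLLOW(E) = {bool, do, end, id}.

{bool, end, id}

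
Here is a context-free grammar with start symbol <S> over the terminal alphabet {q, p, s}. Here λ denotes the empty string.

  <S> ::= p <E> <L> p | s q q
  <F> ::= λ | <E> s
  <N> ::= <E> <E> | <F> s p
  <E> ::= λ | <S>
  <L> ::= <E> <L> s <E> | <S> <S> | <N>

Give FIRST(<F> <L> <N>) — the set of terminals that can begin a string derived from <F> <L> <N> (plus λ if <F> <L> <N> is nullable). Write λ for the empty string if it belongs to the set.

FIRST(<S>) = {p, s}
FIRST(<E>) = {λ, p, s}  (via <S>)
FIRST(<F>) = {λ, p, s}  (via <E> s)
FIRST(<N>) = {λ, p, s}  (via <E> <E>, <F> s p)
FIRST(<L>) = {λ, p, s}  (via <E> <L> s <E>, <S> <S>, <N>)
FIRST(<F> <L> <N>): take FIRST of each symbol in turn, carrying on past any symbol whose FIRST contains λ; result {λ, p, s}.

{λ, p, s}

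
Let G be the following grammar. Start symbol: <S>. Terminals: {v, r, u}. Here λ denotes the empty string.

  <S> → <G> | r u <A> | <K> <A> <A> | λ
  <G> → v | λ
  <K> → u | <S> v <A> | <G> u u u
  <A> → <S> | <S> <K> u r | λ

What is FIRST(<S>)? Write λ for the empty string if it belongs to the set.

FIRST(<G>): from <G>→v we get {v}; from <G>→λ we get {λ}. So FIRST(<G>) = {λ, v}.
FIRST(<S>): from <S>→<G> we get {λ, v}; from <S>→r u <A> we get {r}; from <S>→<K> <A> <A> we get {r, u, v}; from <S>→λ we get {λ}. So FIRST(<S>) = {λ, r, u, v}.
FIRST(<K>): from <K>→u we get {u}; from <K>→<S> v <A> we get {r, u, v}; from <K>→<G> u u u we get {u, v}. So FIRST(<K>) = {r, u, v}.
FIRST(<A>): from <A>→<S> we get {λ, r, u, v}; from <A>→<S> <K> u r we get {r, u, v}; from <A>→λ we get {λ}. So FIRST(<A>) = {λ, r, u, v}.

{λ, r, u, v}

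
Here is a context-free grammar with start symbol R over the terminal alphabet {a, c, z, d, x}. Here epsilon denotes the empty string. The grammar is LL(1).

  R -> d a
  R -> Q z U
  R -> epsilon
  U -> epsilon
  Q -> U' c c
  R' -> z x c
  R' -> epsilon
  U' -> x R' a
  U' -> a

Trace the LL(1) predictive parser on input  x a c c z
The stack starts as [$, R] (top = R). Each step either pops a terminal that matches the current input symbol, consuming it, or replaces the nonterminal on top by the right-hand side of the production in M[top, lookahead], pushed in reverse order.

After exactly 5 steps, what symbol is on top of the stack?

     Stack             Input        Action
  1  $ R               x a c c z $  expand R -> Q z U
  2  $ U z Q           x a c c z $  expand Q -> U' c c
  3  $ U z c c U'      x a c c z $  expand U' -> x R' a
  4  $ U z c c a R' x  x a c c z $  match x
  5  $ U z c c a R'    a c c z $    expand R' -> epsilon
Stack after step 5: $ U z c c a (top = a).

a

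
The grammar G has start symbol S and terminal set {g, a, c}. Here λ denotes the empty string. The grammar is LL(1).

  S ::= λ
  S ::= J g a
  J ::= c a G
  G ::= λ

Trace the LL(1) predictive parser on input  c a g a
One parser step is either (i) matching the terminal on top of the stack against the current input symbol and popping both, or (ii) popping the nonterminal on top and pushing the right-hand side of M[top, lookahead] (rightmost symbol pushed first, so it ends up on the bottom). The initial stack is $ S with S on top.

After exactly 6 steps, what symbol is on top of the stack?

a

     Stack        Input      Action
  1  $ S          c a g a $  expand S ::= J g a
  2  $ a g J      c a g a $  expand J ::= c a G
  3  $ a g G a c  c a g a $  match c
  4  $ a g G a    a g a $    match a
  5  $ a g G      g a $      expand G ::= λ
  6  $ a g        g a $      match g
Stack after step 6: $ a (top = a).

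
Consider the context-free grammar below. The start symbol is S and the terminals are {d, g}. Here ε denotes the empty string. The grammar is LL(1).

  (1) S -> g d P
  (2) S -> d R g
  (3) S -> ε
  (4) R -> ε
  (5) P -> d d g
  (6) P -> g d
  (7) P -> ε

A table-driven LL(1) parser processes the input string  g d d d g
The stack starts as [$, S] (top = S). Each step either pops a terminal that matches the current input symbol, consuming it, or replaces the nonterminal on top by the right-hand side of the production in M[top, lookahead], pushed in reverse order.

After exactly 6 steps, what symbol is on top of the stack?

step 1: stack=$ S  input=g d d d g $  — expand S -> g d P
step 2: stack=$ P d g  input=g d d d g $  — match g
step 3: stack=$ P d  input=d d d g $  — match d
step 4: stack=$ P  input=d d g $  — expand P -> d d g
step 5: stack=$ g d d  input=d d g $  — match d
step 6: stack=$ g d  input=d g $  — match d
Stack after step 6: $ g (top = g).

g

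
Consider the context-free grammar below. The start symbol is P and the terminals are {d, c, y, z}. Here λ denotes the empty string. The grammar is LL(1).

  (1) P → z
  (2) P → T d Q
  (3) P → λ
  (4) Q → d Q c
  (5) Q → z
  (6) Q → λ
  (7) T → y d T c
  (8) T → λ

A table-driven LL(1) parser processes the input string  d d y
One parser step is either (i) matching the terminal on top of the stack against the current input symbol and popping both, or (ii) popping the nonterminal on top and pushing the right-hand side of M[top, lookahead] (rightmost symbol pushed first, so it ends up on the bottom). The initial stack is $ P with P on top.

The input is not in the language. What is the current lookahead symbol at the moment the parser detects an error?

step 1: stack=$ P  input=d d y $  — expand P → T d Q
step 2: stack=$ Q d T  input=d d y $  — expand T → λ
step 3: stack=$ Q d  input=d d y $  — match d
step 4: stack=$ Q  input=d y $  — expand Q → d Q c
step 5: stack=$ c Q d  input=d y $  — match d
step 6: stack=$ c Q  input=y $  — error: M[Q, y] is empty

y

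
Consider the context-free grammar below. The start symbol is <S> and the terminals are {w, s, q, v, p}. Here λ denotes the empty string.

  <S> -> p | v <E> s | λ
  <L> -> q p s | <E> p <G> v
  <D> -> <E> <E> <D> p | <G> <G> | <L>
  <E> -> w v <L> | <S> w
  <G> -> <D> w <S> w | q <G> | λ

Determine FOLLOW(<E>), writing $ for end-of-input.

FIRST(<S>) = {λ, p, v}
FIRST(<E>) = {p, v, w}  (via <S> w)
FIRST(<L>) = {p, q, v, w}  (via <E> p <G> v)
FIRST(<D>) = {λ, p, q, v, w}  (via <E> <E> <D> p, <G> <G>, <L>)
FIRST(<G>) = {λ, p, q, v, w}  (via <D> w <S> w)
FOLLOW(<S>) includes $ since <S> is the start symbol.
FOLLOW(<S>): in <E>-><S> w, <S> is followed by w with FIRST {w}; in <G>-><D> w <S> w, <S> is followed by w with FIRST {w}. Thus FOLLOW(<S>) = {$, w}.
FOLLOW(<D>): in <D>-><E> <E> <D> p, <D> is followed by p with FIRST {p}; in <G>-><D> w <S> w, <D> is followed by w <S> w with FIRST {w}. Thus FOLLOW(<D>) = {p, w}.
FOLLOW(<E>): in <S>->v <E> s, <E> is followed by s with FIRST {s}; in <L>-><E> p <G> v, <E> is followed by p <G> v with FIRST {p}; in <D>-><E> <E> <D> p (occurrence 1), <E> is followed by <E> <D> p with FIRST {p, v, w}; in <D>-><E> <E> <D> p (occurrence 2), <E> is followed by <D> p with FIRST {p, q, v, w}. Thus FOLLOW(<E>) = {p, q, s, v, w}.
FOLLOW(<L>): in <D>-><L>, the suffix after <L> is empty, so FOLLOW(<L>) ⊇ FOLLOW(<D>) = {p, w}; in <E>->w v <L>, the suffix after <L> is empty, so FOLLOW(<L>) ⊇ FOLLOW(<E>) = {p, q, s, v, w}. Thus FOLLOW(<L>) = {p, q, s, v, w}.
FOLLOW(<G>): in <L>-><E> p <G> v, <G> is followed by v with FIRST {v}; in <D>-><G> <G> (occurrence 1), <G> is followed by <G> with FIRST {λ, p, q, v, w}; in <D>-><G> <G> (occurrence 1), the suffix after <G> is nullable, so FOLLOW(<G>) ⊇ FOLLOW(<D>) = {p, w}; in <D>-><G> <G> (occurrence 2), the suffix after <G> is empty, so FOLLOW(<G>) ⊇ FOLLOW(<D>) = {p, w}; in <G>->q <G>, the suffix after <G> is empty (adds nothing new). Thus FOLLOW(<G>) = {p, q, v, w}.

{p, q, s, v, w}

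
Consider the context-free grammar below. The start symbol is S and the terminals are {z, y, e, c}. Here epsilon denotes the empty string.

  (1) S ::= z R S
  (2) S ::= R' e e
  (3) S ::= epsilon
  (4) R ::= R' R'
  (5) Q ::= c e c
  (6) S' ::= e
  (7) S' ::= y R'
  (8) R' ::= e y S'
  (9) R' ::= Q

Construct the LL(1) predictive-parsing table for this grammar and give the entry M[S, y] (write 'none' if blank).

FIRST(Q): from Q::=c e c we get {c}. So FIRST(Q) = {c}.
FIRST(S'): from S'::=e we get {e}; from S'::=y R' we get {y}. So FIRST(S') = {e, y}.
FIRST(R'): from R'::=e y S' we get {e}; from R'::=Q we get {c}. So FIRST(R') = {c, e}.
FIRST(S): from S::=z R S we get {z}; from S::=R' e e we get {c, e}; from S::=epsilon we get {epsilon}. So FIRST(S) = {epsilon, c, e, z}.
FIRST(R): from R::=R' R' we get {c, e}. So FIRST(R) = {c, e}.
FOLLOW(S) includes $ since S is the start symbol.
FOLLOW(S): in S::=z R S, the suffix after S is empty (adds nothing new). Thus FOLLOW(S) = {$}.
For S ::= z R S: FIRST(z R S) = {z}, so it goes in M[S, t] for t ∈ {z}.
For S ::= R' e e: FIRST(R' e e) = {c, e}, so it goes in M[S, t] for t ∈ {c, e}.
For S ::= epsilon: FIRST(epsilon) = {epsilon}, so it goes in M[S, t] for t ∈ {}; since epsilon ∈ FIRST, also for every t ∈ FOLLOW(S) = {$}.
None of these place a production in M[S, y].

none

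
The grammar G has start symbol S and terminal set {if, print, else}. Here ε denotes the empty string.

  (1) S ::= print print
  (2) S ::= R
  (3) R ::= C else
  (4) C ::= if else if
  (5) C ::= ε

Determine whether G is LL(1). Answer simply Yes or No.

Yes

FIRST(S) = {else, if, print}
FIRST(R) = {else, if}
FIRST(C) = {ε, if}
FOLLOW(S) = {$}
FOLLOW(R) = {$}
FOLLOW(C) = {else}
Each cell of M receives at most one production.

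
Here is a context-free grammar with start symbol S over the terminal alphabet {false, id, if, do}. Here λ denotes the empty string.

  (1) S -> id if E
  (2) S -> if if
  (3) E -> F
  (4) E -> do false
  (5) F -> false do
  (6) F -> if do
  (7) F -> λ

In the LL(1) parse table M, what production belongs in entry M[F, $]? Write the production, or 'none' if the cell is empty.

FIRST(S) = {id, if}
FIRST(F) = {λ, false, if}
FIRST(E) = {λ, do, false, if}  (via F)
FOLLOW(S) includes $ since S is the start symbol.
FOLLOW(E): in S->id if E, the suffix after E is empty, so FOLLOW(E) ⊇ FOLLOW(S) = {$}. Thus FOLLOW(E) = {$}.
FOLLOW(F): in E->F, the suffix after F is empty, so FOLLOW(F) ⊇ FOLLOW(E) = {$}. Thus FOLLOW(F) = {$}.
For F -> false do: FIRST(false do) = {false}, so it goes in M[F, t] for t ∈ {false}.
For F -> if do: FIRST(if do) = {if}, so it goes in M[F, t] for t ∈ {if}.
For F -> λ: FIRST(λ) = {λ}, so it goes in M[F, t] for t ∈ {}; since λ ∈ FIRST, also for every t ∈ FOLLOW(F) = {$}.

F -> λ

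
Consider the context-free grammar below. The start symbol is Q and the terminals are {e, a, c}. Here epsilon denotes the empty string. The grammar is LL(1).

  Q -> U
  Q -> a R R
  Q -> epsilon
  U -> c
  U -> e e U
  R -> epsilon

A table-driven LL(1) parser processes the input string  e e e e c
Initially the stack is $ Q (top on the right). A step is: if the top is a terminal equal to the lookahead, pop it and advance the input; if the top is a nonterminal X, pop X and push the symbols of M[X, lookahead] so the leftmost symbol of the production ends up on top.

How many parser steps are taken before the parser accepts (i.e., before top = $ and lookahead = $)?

9

step 1: stack=$ Q  input=e e e e c $  — expand Q -> U
step 2: stack=$ U  input=e e e e c $  — expand U -> e e U
step 3: stack=$ U e e  input=e e e e c $  — match e
step 4: stack=$ U e  input=e e e c $  — match e
step 5: stack=$ U  input=e e c $  — expand U -> e e U
step 6: stack=$ U e e  input=e e c $  — match e
step 7: stack=$ U e  input=e c $  — match e
step 8: stack=$ U  input=c $  — expand U -> c
step 9: stack=$ c  input=c $  — match c
Accept reached after 9 steps.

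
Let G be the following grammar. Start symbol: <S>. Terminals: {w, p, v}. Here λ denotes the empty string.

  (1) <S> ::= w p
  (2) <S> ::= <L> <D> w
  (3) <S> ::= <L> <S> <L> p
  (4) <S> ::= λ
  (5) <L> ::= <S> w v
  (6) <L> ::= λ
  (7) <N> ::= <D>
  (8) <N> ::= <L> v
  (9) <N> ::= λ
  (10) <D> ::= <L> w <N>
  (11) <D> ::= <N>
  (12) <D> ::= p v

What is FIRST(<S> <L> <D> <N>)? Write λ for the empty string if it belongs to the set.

FIRST(<S>): from <S>::=w p we get {w}; from <S>::=<L> <D> w we get {p, v, w}; from <S>::=<L> <S> <L> p we get {p, v, w}; from <S>::=λ we get {λ}. So FIRST(<S>) = {λ, p, v, w}.
FIRST(<L>): from <L>::=<S> w v we get {p, v, w}; from <L>::=λ we get {λ}. So FIRST(<L>) = {λ, p, v, w}.
FIRST(<N>): from <N>::=<D> we get {λ, p, v, w}; from <N>::=<L> v we get {p, v, w}; from <N>::=λ we get {λ}. So FIRST(<N>) = {λ, p, v, w}.
FIRST(<D>): from <D>::=<L> w <N> we get {p, v, w}; from <D>::=<N> we get {λ, p, v, w}; from <D>::=p v we get {p}. So FIRST(<D>) = {λ, p, v, w}.
FIRST(<S> <L> <D> <N>): take FIRST of each symbol in turn, carrying on past any symbol whose FIRST contains λ; result {λ, p, v, w}.

{λ, p, v, w}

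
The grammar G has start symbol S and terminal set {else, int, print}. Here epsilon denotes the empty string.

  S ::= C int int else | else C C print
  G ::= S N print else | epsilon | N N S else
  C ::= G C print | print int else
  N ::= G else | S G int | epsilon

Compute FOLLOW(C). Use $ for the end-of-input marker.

{else, int, print}

FIRST(S): from S::=C int int else we get {else, print}; from S::=else C C print we get {else}. So FIRST(S) = {else, print}.
FIRST(G): from G::=S N print else we get {else, print}; from G::=epsilon we get {epsilon}; from G::=N N S else we get {else, print}. So FIRST(G) = {epsilon, else, print}.
FIRST(C): from C::=G C print we get {else, print}; from C::=print int else we get {print}. So FIRST(C) = {else, print}.
FIRST(N): from N::=G else we get {else, print}; from N::=S G int we get {else, print}; from N::=epsilon we get {epsilon}. So FIRST(N) = {epsilon, else, print}.
FOLLOW(S) includes $ since S is the start symbol.
FOLLOW(S): in G::=S N print else, S is followed by N print else with FIRST {else, print}; in G::=N N S else, S is followed by else with FIRST {else}; in N::=S G int, S is followed by G int with FIRST {else, int, print}. Thus FOLLOW(S) = {$, else, int, print}.
FOLLOW(G): in C::=G C print, G is followed by C print with FIRST {else, print}; in N::=G else, G is followed by else with FIRST {else}; in N::=S G int, G is followed by int with FIRST {int}. Thus FOLLOW(G) = {else, int, print}.
FOLLOW(C): in S::=C int int else, C is followed by int int else with FIRST {int}; in S::=else C C print (occurrence 1), C is followed by C print with FIRST {else, print}; in S::=else C C print (occurrence 2), C is followed by print with FIRST {print}; in C::=G C print, C is followed by print with FIRST {print}. Thus FOLLOW(C) = {else, int, print}.
FOLLOW(N): in G::=S N print else, N is followed by print else with FIRST {print}; in G::=N N S else (occurrence 1), N is followed by N S else with FIRST {else, print}; in G::=N N S else (occurrence 2), N is followed by S else with FIRST {else, print}. Thus FOLLOW(N) = {else, print}.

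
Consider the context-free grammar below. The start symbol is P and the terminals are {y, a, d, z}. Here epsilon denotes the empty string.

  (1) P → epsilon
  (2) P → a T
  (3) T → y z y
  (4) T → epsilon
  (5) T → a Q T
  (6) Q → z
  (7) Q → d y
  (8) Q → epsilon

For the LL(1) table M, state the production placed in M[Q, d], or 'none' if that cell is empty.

Q → d y

FIRST(P): from P→epsilon we get {epsilon}; from P→a T we get {a}. So FIRST(P) = {epsilon, a}.
FIRST(T): from T→y z y we get {y}; from T→epsilon we get {epsilon}; from T→a Q T we get {a}. So FIRST(T) = {epsilon, a, y}.
FIRST(Q): from Q→z we get {z}; from Q→d y we get {d}; from Q→epsilon we get {epsilon}. So FIRST(Q) = {epsilon, d, z}.
FOLLOW(P) includes $ since P is the start symbol.
FOLLOW(T): in P→a T, the suffix after T is empty, so FOLLOW(T) ⊇ FOLLOW(P) = {$}; in T→a Q T, the suffix after T is empty (adds nothing new). Thus FOLLOW(T) = {$}.
FOLLOW(Q): in T→a Q T, Q is followed by T with FIRST {epsilon, a, y}; in T→a Q T, the suffix after Q is nullable, so FOLLOW(Q) ⊇ FOLLOW(T) = {$}. Thus FOLLOW(Q) = {$, a, y}.
For Q → z: FIRST(z) = {z}, so it goes in M[Q, t] for t ∈ {z}.
For Q → d y: FIRST(d y) = {d}, so it goes in M[Q, t] for t ∈ {d}.
For Q → epsilon: FIRST(epsilon) = {epsilon}, so it goes in M[Q, t] for t ∈ {}; since epsilon ∈ FIRST, also for every t ∈ FOLLOW(Q) = {$, a, y}.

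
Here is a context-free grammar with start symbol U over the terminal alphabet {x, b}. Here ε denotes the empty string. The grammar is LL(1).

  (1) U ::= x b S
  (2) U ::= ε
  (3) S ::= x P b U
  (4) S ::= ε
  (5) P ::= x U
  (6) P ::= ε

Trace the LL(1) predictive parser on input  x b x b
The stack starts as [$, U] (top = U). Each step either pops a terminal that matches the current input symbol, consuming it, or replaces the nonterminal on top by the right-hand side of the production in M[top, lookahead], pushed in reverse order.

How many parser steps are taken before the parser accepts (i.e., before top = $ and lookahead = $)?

8

     Stack      Input      Action
  1  $ U        x b x b $  expand U ::= x b S
  2  $ S b x    x b x b $  match x
  3  $ S b      b x b $    match b
  4  $ S        x b $      expand S ::= x P b U
  5  $ U b P x  x b $      match x
  6  $ U b P    b $        expand P ::= ε
  7  $ U b      b $        match b
  8  $ U        $          expand U ::= ε
Accept reached after 8 steps.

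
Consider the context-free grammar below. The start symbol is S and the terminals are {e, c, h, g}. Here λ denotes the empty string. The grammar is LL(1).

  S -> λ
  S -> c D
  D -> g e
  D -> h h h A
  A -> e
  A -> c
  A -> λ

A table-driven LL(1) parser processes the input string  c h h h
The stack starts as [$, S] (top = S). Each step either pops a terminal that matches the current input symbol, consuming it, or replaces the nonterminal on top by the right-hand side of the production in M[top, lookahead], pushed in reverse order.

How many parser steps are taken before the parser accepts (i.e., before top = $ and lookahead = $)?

7

step 1: stack=$ S  input=c h h h $  — expand S -> c D
step 2: stack=$ D c  input=c h h h $  — match c
step 3: stack=$ D  input=h h h $  — expand D -> h h h A
step 4: stack=$ A h h h  input=h h h $  — match h
step 5: stack=$ A h h  input=h h $  — match h
step 6: stack=$ A h  input=h $  — match h
step 7: stack=$ A  input=$  — expand A -> λ
Accept reached after 7 steps.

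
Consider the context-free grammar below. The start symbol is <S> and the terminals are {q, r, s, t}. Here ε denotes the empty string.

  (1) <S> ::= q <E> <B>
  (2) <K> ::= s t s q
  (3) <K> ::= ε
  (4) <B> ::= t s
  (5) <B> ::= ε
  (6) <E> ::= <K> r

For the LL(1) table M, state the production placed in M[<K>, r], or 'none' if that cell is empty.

FIRST(<S>) = {q}
FIRST(<K>) = {ε, s}
FIRST(<B>) = {ε, t}
FIRST(<E>) = {r, s}  (via <K> r)
FOLLOW(<S>) includes $ since <S> is the start symbol.
FOLLOW(<K>): in <E>::=<K> r, <K> is followed by r with FIRST {r}. Thus FOLLOW(<K>) = {r}.
For <K> ::= s t s q: FIRST(s t s q) = {s}, so it goes in M[<K>, t] for t ∈ {s}.
For <K> ::= ε: FIRST(ε) = {ε}, so it goes in M[<K>, t] for t ∈ {}; since ε ∈ FIRST, also for every t ∈ FOLLOW(<K>) = {r}.

<K> ::= ε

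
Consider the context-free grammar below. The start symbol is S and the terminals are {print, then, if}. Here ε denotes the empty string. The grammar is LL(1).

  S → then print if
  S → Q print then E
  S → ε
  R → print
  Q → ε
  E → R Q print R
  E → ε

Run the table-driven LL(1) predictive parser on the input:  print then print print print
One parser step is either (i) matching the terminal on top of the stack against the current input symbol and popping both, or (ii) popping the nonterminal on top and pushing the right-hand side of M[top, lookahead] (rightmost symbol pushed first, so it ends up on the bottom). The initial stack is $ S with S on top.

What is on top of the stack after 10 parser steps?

      Stack              Input                           Action
   1  $ S                print then print print print $  expand S → Q print then E
   2  $ E then print Q   print then print print print $  expand Q → ε
   3  $ E then print     print then print print print $  match print
   4  $ E then           then print print print $        match then
   5  $ E                print print print $             expand E → R Q print R
   6  $ R print Q R      print print print $             expand R → print
   7  $ R print Q print  print print print $             match print
   8  $ R print Q        print print $                   expand Q → ε
   9  $ R print          print print $                   match print
  10  $ R                print $                         expand R → print
Stack after step 10: $ print (top = print).

print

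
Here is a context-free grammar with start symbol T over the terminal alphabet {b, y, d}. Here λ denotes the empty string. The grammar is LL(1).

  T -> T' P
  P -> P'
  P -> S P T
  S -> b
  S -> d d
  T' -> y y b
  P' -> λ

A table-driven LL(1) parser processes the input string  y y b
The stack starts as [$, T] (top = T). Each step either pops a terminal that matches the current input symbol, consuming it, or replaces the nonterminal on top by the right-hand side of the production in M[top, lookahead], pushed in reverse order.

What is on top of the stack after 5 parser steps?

     Stack      Input    Action
  1  $ T        y y b $  expand T -> T' P
  2  $ P T'     y y b $  expand T' -> y y b
  3  $ P b y y  y y b $  match y
  4  $ P b y    y b $    match y
  5  $ P b      b $      match b
Stack after step 5: $ P (top = P).

P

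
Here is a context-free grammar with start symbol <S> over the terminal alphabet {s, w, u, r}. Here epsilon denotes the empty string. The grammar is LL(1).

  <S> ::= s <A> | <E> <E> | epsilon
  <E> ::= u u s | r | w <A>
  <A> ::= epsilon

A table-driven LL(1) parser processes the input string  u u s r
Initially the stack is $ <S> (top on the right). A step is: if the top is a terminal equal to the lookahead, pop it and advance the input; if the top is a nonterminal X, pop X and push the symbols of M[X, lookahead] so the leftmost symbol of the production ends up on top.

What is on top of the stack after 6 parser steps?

r

step 1: stack=$ <S>  input=u u s r $  — expand <S> ::= <E> <E>
step 2: stack=$ <E> <E>  input=u u s r $  — expand <E> ::= u u s
step 3: stack=$ <E> s u u  input=u u s r $  — match u
step 4: stack=$ <E> s u  input=u s r $  — match u
step 5: stack=$ <E> s  input=s r $  — match s
step 6: stack=$ <E>  input=r $  — expand <E> ::= r
Stack after step 6: $ r (top = r).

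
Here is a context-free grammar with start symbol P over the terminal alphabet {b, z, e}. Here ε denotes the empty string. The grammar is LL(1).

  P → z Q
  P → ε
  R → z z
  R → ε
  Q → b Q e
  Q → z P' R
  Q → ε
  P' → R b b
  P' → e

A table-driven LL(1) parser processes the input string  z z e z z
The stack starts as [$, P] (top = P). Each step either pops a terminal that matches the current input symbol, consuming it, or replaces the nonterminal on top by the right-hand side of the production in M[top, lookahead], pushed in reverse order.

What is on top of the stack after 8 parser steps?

z

step 1: stack=$ P  input=z z e z z $  — expand P → z Q
step 2: stack=$ Q z  input=z z e z z $  — match z
step 3: stack=$ Q  input=z e z z $  — expand Q → z P' R
step 4: stack=$ R P' z  input=z e z z $  — match z
step 5: stack=$ R P'  input=e z z $  — expand P' → e
step 6: stack=$ R e  input=e z z $  — match e
step 7: stack=$ R  input=z z $  — expand R → z z
step 8: stack=$ z z  input=z z $  — match z
Stack after step 8: $ z (top = z).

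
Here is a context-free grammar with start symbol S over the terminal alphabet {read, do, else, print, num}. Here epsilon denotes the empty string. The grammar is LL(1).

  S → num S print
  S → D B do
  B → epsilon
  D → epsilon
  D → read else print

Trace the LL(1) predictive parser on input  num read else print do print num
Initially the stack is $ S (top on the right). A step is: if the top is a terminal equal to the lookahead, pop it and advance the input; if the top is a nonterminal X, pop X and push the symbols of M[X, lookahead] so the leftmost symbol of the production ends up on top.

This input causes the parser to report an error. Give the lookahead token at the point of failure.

num

      Stack                         Input                               Action
   1  $ S                           num read else print do print num $  expand S → num S print
   2  $ print S num                 num read else print do print num $  match num
   3  $ print S                     read else print do print num $      expand S → D B do
   4  $ print do B D                read else print do print num $      expand D → read else print
   5  $ print do B print else read  read else print do print num $      match read
   6  $ print do B print else       else print do print num $           match else
   7  $ print do B print            print do print num $                match print
   8  $ print do B                  do print num $                      expand B → epsilon
   9  $ print do                    do print num $                      match do
  10  $ print                       print num $                         match print
  11  $                             num $                               error: stack empty but input remains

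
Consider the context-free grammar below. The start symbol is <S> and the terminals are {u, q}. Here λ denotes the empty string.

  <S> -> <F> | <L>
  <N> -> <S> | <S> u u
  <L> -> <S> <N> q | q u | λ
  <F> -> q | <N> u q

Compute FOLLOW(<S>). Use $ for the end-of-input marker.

{$, q, u}

FIRST(<S>) = {λ, q, u}  (via <F>, <L>)
FIRST(<N>) = {λ, q, u}  (via <S>, <S> u u)
FIRST(<L>) = {λ, q, u}  (via <S> <N> q)
FIRST(<F>) = {q, u}  (via <N> u q)
FOLLOW(<S>) includes $ since <S> is the start symbol.
FOLLOW(<N>): in <L>-><S> <N> q, <N> is followed by q with FIRST {q}; in <F>-><N> u q, <N> is followed by u q with FIRST {u}. Thus FOLLOW(<N>) = {q, u}.
FOLLOW(<S>): in <N>-><S>, the suffix after <S> is empty, so FOLLOW(<S>) ⊇ FOLLOW(<N>) = {q, u}; in <N>-><S> u u, <S> is followed by u u with FIRST {u}; in <L>-><S> <N> q, <S> is followed by <N> q with FIRST {q, u}. Thus FOLLOW(<S>) = {$, q, u}.
FOLLOW(<L>): in <S>-><L>, the suffix after <L> is empty, so FOLLOW(<L>) ⊇ FOLLOW(<S>) = {$, q, u}. Thus FOLLOW(<L>) = {$, q, u}.
FOLLOW(<F>): in <S>-><F>, the suffix after <F> is empty, so FOLLOW(<F>) ⊇ FOLLOW(<S>) = {$, q, u}. Thus FOLLOW(<F>) = {$, q, u}.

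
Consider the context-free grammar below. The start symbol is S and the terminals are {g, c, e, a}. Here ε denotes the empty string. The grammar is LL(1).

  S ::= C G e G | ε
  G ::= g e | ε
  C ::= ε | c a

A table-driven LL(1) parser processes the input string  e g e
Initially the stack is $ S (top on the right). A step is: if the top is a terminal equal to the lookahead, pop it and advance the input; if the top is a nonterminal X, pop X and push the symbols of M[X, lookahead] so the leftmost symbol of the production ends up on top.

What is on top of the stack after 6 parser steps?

e

step 1: stack=$ S  input=e g e $  — expand S ::= C G e G
step 2: stack=$ G e G C  input=e g e $  — expand C ::= ε
step 3: stack=$ G e G  input=e g e $  — expand G ::= ε
step 4: stack=$ G e  input=e g e $  — match e
step 5: stack=$ G  input=g e $  — expand G ::= g e
step 6: stack=$ e g  input=g e $  — match g
Stack after step 6: $ e (top = e).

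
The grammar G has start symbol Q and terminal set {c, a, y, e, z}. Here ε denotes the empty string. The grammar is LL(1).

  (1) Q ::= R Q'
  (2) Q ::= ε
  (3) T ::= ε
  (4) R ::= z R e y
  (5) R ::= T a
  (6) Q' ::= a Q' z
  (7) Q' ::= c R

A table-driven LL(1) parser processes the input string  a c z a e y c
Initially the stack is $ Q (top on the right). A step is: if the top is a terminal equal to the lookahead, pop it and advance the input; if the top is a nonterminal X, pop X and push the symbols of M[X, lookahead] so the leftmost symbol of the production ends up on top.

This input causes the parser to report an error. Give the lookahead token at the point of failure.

      Stack      Input            Action
   1  $ Q        a c z a e y c $  expand Q ::= R Q'
   2  $ Q' R     a c z a e y c $  expand R ::= T a
   3  $ Q' a T   a c z a e y c $  expand T ::= ε
   4  $ Q' a     a c z a e y c $  match a
   5  $ Q'       c z a e y c $    expand Q' ::= c R
   6  $ R c      c z a e y c $    match c
   7  $ R        z a e y c $      expand R ::= z R e y
   8  $ y e R z  z a e y c $      match z
   9  $ y e R    a e y c $        expand R ::= T a
  10  $ y e a T  a e y c $        expand T ::= ε
  11  $ y e a    a e y c $        match a
  12  $ y e      e y c $          match e
  13  $ y        y c $            match y
  14  $          c $              error: stack empty but input remains

c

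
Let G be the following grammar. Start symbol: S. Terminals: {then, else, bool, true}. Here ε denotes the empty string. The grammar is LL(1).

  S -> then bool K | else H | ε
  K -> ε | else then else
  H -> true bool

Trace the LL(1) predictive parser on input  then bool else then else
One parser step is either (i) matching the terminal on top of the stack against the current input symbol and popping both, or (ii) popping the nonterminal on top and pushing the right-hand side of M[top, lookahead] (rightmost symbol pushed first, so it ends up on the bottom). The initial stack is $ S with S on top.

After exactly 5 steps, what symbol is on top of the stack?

then

     Stack             Input                       Action
  1  $ S               then bool else then else $  expand S -> then bool K
  2  $ K bool then     then bool else then else $  match then
  3  $ K bool          bool else then else $       match bool
  4  $ K               else then else $            expand K -> else then else
  5  $ else then else  else then else $            match else
Stack after step 5: $ else then (top = then).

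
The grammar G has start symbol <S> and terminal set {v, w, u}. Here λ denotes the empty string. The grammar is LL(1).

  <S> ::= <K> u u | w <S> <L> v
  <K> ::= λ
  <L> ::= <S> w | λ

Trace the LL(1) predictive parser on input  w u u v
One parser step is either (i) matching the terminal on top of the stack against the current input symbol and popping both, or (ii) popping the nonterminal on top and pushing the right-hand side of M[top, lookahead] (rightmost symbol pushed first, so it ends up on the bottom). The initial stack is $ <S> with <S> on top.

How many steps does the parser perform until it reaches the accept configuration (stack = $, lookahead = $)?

step 1: stack=$ <S>  input=w u u v $  — expand <S> ::= w <S> <L> v
step 2: stack=$ v <L> <S> w  input=w u u v $  — match w
step 3: stack=$ v <L> <S>  input=u u v $  — expand <S> ::= <K> u u
step 4: stack=$ v <L> u u <K>  input=u u v $  — expand <K> ::= λ
step 5: stack=$ v <L> u u  input=u u v $  — match u
step 6: stack=$ v <L> u  input=u v $  — match u
step 7: stack=$ v <L>  input=v $  — expand <L> ::= λ
step 8: stack=$ v  input=v $  — match v
Accept reached after 8 steps.

8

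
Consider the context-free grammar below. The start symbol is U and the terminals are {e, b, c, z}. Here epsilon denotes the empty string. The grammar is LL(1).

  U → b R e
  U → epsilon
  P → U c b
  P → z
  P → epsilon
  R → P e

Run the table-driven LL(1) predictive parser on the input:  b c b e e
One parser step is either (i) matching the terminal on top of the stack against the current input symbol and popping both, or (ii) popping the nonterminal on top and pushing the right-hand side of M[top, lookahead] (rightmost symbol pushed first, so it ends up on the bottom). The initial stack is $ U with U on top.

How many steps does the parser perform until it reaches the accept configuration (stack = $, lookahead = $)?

     Stack        Input        Action
  1  $ U          b c b e e $  expand U → b R e
  2  $ e R b      b c b e e $  match b
  3  $ e R        c b e e $    expand R → P e
  4  $ e e P      c b e e $    expand P → U c b
  5  $ e e b c U  c b e e $    expand U → epsilon
  6  $ e e b c    c b e e $    match c
  7  $ e e b      b e e $      match b
  8  $ e e        e e $        match e
  9  $ e          e $          match e
Accept reached after 9 steps.

9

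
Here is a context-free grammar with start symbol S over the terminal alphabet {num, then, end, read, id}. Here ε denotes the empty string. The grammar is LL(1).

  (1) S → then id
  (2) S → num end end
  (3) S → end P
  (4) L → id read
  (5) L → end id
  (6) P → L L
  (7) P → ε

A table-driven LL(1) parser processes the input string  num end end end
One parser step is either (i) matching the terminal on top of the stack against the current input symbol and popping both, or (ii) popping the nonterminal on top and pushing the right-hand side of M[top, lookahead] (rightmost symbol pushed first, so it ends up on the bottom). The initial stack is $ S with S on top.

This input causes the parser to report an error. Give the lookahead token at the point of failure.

     Stack          Input              Action
  1  $ S            num end end end $  expand S → num end end
  2  $ end end num  num end end end $  match num
  3  $ end end      end end end $      match end
  4  $ end          end end $          match end
  5  $              end $              error: stack empty but input remains

end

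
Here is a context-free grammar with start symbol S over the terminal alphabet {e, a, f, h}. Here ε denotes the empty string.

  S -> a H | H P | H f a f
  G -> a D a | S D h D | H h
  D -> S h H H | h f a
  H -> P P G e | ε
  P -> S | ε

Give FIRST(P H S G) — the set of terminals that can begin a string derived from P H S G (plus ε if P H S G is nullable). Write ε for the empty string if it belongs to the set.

FIRST(S): from S->a H we get {a}; from S->H P we get {ε, a, f, h}; from S->H f a f we get {a, f, h}. So FIRST(S) = {ε, a, f, h}.
FIRST(D): from D->S h H H we get {a, f, h}; from D->h f a we get {h}. So FIRST(D) = {a, f, h}.
FIRST(P): from P->S we get {ε, a, f, h}; from P->ε we get {ε}. So FIRST(P) = {ε, a, f, h}.
FIRST(G): from G->a D a we get {a}; from G->S D h D we get {a, f, h}; from G->H h we get {a, f, h}. So FIRST(G) = {a, f, h}.
FIRST(H): from H->P P G e we get {a, f, h}; from H->ε we get {ε}. So FIRST(H) = {ε, a, f, h}.
FIRST(P H S G): take FIRST of each symbol in turn, carrying on past any symbol whose FIRST contains ε; result {a, f, h}.

{a, f, h}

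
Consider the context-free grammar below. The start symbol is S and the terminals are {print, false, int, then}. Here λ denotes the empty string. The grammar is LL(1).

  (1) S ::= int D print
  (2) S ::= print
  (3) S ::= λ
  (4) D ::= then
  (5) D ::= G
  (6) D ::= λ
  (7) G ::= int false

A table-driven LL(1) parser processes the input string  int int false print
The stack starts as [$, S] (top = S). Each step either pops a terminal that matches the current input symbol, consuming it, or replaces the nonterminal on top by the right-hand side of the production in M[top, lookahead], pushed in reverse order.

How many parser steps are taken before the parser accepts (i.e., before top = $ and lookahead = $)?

step 1: stack=$ S  input=int int false print $  — expand S ::= int D print
step 2: stack=$ print D int  input=int int false print $  — match int
step 3: stack=$ print D  input=int false print $  — expand D ::= G
step 4: stack=$ print G  input=int false print $  — expand G ::= int false
step 5: stack=$ print false int  input=int false print $  — match int
step 6: stack=$ print false  input=false print $  — match false
step 7: stack=$ print  input=print $  — match print
Accept reached after 7 steps.

7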